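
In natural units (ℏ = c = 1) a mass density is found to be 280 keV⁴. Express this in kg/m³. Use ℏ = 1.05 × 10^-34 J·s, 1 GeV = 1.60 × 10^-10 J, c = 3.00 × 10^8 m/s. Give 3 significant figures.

Mass density is [E]/(c²[L]³) = [E]⁴/(ℏ³c⁵).
1 GeV⁴ → 1/(ℏ³c⁵) × (1 GeV in J)⁴ = 2.33 × 10^20 kg/m³.
Convert the energy scale: 280 keV⁴ = 2.80 × 10^-22 GeV⁴.
Result: 2.80 × 10^-22 × 2.33 × 10^20 = 0.0652 kg/m³.

0.0652 kg/m³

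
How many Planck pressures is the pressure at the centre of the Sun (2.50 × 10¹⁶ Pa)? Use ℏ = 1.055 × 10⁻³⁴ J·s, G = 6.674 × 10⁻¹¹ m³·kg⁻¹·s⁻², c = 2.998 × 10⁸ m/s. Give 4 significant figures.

Planck pressure: p_P = c⁷/(ℏG²) = 4.632 × 10¹¹³ Pa.
2.50 × 10¹⁶ / 4.632 × 10¹¹³ = 5.397 × 10⁻⁹⁸

5.397 × 10⁻⁹⁸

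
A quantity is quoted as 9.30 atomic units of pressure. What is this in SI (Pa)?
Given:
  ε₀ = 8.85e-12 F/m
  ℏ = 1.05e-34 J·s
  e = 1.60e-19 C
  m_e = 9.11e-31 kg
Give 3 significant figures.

2.80e14 Pa

One atomic unit of pressure: P_au = E_h/a₀³ = m_e⁴e¹⁰/((4πε₀)⁵ℏ⁸) = 3.01e13 Pa.
9.30 × 3.01e13 Pa = 2.80e14 Pa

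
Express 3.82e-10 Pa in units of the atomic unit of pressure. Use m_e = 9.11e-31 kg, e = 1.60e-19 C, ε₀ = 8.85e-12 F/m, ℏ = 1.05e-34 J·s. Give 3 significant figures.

atomic unit of pressure: P_au = E_h/a₀³ = m_e⁴e¹⁰/((4πε₀)⁵ℏ⁸) = 3.01e13 Pa.
3.82e-10 / 3.01e13 = 1.27e-23

1.27e-23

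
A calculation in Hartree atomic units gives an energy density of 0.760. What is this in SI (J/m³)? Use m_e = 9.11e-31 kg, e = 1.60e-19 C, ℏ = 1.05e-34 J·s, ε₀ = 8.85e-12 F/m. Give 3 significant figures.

One atomic unit of energy density: u_au = E_h/a₀³ = m_e⁴e¹⁰/((4πε₀)⁵ℏ⁸) = 3.01e13 J/m³.
0.760 × 3.01e13 J/m³ = 2.29e13 J/m³

2.29e13 J/m³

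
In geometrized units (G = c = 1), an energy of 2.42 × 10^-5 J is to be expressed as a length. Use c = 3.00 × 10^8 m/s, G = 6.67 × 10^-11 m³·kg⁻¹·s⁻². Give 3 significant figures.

Energy → length via G/c⁴.
2.42 × 10^-5 J × (G/c⁴) = 1.99 × 10^-49 m

1.99 × 10^-49 m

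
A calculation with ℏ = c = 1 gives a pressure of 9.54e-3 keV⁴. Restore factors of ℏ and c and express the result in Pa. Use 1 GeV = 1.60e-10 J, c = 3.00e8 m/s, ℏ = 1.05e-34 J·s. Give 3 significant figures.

Pressure is [E]/[L]³ = [E]⁴/(ℏc)³.
1 GeV⁴ → 1/(ℏc)³ × (1 GeV in J)⁴ = 2.10e37 Pa.
Convert the energy scale: 9.54e-3 keV⁴ = 9.54e-27 GeV⁴.
Result: 9.54e-27 × 2.10e37 = 2.00e11 Pa.

2.00e11 Pa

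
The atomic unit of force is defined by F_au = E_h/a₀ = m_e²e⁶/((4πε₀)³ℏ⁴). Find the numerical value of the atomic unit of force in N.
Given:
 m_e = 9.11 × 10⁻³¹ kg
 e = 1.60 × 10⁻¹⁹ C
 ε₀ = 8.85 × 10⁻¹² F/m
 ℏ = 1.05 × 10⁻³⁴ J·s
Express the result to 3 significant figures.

8.33 × 10⁻⁸ N

F_au = E_h/a₀ = m_e²e⁶/((4πε₀)³ℏ⁴)
E_h = 4.38 × 10⁻¹⁸ J
a₀ = 5.26 × 10⁻¹¹ m
E_h/a₀ = 8.33 × 10⁻⁸ N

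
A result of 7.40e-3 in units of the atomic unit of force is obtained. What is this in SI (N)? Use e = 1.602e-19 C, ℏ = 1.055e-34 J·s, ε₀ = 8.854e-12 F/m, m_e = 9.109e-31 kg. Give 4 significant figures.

One atomic unit of force: F_au = E_h/a₀ = m_e²e⁶/((4πε₀)³ℏ⁴) = 8.220e-8 N.
7.40e-3 × 8.220e-8 N = 6.083e-10 N

6.083e-10 N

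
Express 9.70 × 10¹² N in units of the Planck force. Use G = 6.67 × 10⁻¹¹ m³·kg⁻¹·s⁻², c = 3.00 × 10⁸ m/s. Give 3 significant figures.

7.99 × 10⁻³²

Planck force: F_P = c⁴/G = 1.21 × 10⁴⁴ N.
9.70 × 10¹² / 1.21 × 10⁴⁴ = 7.99 × 10⁻³²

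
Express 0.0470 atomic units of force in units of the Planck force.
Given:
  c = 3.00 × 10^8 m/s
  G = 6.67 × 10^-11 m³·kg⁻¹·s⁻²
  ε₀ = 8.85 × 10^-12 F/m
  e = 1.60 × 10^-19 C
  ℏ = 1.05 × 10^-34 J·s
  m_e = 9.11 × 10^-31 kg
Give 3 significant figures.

3.22 × 10^-53

atomic unit of force: F_au = E_h/a₀ = m_e²e⁶/((4πε₀)³ℏ⁴) = 8.33 × 10^-8 N
Planck force: F_P = c⁴/G = 1.21 × 10^44 N
0.0470 × 8.33 × 10^-8 / 1.21 × 10^44 = 3.22 × 10^-53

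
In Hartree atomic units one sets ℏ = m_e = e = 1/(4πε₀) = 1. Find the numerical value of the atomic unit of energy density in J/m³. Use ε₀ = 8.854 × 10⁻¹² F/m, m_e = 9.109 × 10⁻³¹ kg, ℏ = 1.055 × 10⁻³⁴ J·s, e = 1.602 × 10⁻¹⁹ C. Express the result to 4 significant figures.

2.929 × 10¹³ J/m³

u_au = E_h/a₀³ = m_e⁴e¹⁰/((4πε₀)⁵ℏ⁸)
E_h = 4.354 × 10⁻¹⁸ J
a₀ = 5.297 × 10⁻¹¹ m
E_h/a₀³ = 2.929 × 10¹³ J/m³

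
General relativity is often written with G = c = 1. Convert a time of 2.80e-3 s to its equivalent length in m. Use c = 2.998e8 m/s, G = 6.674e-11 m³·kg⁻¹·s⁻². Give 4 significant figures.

8.394e5 m

Time → length via c.
2.80e-3 s × (c) = 8.394e5 m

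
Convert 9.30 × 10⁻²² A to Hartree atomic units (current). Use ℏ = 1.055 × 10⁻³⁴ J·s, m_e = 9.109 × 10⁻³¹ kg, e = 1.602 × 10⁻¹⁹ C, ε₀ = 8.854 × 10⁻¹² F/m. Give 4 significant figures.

1.407 × 10⁻¹⁹

atomic unit of electric current: I_au = e E_h/ℏ = m_e e⁵/((4πε₀)²ℏ³) = 6.612 × 10⁻³ A.
9.30 × 10⁻²² / 6.612 × 10⁻³ = 1.407 × 10⁻¹⁹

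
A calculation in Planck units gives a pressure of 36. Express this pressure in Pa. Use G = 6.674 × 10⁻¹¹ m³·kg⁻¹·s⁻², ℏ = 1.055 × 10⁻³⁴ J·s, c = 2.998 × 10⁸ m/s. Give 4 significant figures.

1.668 × 10¹¹⁵ Pa

One Planck pressure: p_P = c⁷/(ℏG²) = 4.632 × 10¹¹³ Pa.
36 × 4.632 × 10¹¹³ Pa = 1.668 × 10¹¹⁵ Pa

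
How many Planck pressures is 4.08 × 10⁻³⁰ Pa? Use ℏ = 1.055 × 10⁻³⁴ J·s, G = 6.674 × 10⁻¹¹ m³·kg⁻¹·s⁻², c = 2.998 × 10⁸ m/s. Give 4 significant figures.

Planck pressure: p_P = c⁷/(ℏG²) = 4.632 × 10¹¹³ Pa.
4.08 × 10⁻³⁰ / 4.632 × 10¹¹³ = 8.808 × 10⁻¹⁴⁴

8.808 × 10⁻¹⁴⁴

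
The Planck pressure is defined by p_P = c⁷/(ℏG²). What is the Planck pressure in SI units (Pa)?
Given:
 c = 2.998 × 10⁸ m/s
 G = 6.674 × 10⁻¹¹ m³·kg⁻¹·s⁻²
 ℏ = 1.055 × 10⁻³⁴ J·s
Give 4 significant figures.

4.632 × 10¹¹³ Pa

p_P = c⁷/(ℏG²)
  = 2.177 × 10⁵⁹ / 4.699 × 10⁻⁵⁵
  = 4.632 × 10¹¹³ Pa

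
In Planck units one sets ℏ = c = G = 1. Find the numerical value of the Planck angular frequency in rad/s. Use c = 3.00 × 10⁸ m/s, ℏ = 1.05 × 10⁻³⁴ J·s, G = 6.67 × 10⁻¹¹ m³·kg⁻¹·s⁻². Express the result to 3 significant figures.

1.86 × 10⁴³ rad/s

ω_P = √(c⁵/(ℏG))
  = √(3.47 × 10⁸⁶)
  = 1.86 × 10⁴³ rad/s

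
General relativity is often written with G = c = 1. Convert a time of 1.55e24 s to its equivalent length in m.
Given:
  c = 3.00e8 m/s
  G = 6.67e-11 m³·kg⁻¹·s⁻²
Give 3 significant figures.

Time → length via c.
1.55e24 s × (c) = 4.65e32 m

4.65e32 m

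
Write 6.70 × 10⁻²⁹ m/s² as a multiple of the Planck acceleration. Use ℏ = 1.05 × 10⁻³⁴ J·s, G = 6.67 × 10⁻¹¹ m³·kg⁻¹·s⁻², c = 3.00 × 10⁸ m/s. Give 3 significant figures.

Planck acceleration: a_P = √(c⁷/(ℏG)) = 5.59 × 10⁵¹ m/s².
6.70 × 10⁻²⁹ / 5.59 × 10⁵¹ = 1.20 × 10⁻⁸⁰

1.20 × 10⁻⁸⁰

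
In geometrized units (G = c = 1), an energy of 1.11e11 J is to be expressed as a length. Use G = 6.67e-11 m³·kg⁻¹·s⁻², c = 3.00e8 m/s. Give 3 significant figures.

Energy → length via G/c⁴.
1.11e11 J × (G/c⁴) = 9.14e-34 m

9.14e-34 m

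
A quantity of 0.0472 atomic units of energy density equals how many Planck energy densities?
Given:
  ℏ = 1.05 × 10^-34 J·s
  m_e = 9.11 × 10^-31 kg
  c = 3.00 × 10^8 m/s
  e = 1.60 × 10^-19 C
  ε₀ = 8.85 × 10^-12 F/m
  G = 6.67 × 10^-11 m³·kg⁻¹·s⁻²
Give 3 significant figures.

atomic unit of energy density: u_au = E_h/a₀³ = m_e⁴e¹⁰/((4πε₀)⁵ℏ⁸) = 3.01 × 10^13 J/m³
Planck energy density: u_P = c⁷/(ℏG²) = 4.68 × 10^113 J/m³
0.0472 × 3.01 × 10^13 / 4.68 × 10^113 = 3.04 × 10^-102

3.04 × 10^-102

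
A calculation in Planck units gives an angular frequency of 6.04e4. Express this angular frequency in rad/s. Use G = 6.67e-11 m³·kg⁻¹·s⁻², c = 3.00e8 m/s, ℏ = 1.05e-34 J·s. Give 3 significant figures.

1.13e48 rad/s

One Planck angular frequency: ω_P = √(c⁵/(ℏG)) = 1.86e43 rad/s.
6.04e4 × 1.86e43 rad/s = 1.13e48 rad/s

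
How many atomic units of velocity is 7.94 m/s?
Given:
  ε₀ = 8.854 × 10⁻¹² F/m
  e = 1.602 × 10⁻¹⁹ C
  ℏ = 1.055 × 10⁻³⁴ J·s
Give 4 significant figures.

atomic unit of velocity: v_au = e²/(4πε₀ℏ) = 2.186 × 10⁶ m/s.
7.94 / 2.186 × 10⁶ = 3.632 × 10⁻⁶

3.632 × 10⁻⁶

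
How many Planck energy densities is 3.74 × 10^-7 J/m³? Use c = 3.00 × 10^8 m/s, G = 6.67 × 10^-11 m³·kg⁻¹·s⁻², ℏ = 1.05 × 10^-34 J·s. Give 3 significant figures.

Planck energy density: u_P = c⁷/(ℏG²) = 4.68 × 10^113 J/m³.
3.74 × 10^-7 / 4.68 × 10^113 = 7.99 × 10^-121

7.99 × 10^-121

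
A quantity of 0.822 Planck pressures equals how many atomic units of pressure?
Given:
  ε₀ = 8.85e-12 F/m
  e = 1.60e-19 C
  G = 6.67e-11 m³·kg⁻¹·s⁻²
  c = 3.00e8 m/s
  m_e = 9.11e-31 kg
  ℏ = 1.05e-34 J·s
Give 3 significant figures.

Planck pressure: p_P = c⁷/(ℏG²) = 4.68e113 Pa
atomic unit of pressure: P_au = E_h/a₀³ = m_e⁴e¹⁰/((4πε₀)⁵ℏ⁸) = 3.01e13 Pa
0.822 × 4.68e113 / 3.01e13 = 1.28e100

1.28e100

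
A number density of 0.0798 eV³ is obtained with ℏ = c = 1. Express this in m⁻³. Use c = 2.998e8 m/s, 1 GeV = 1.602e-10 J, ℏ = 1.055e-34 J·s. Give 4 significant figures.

1.037e19 m⁻³

Number density is [L]⁻³ = [E]³/(ℏc)³.
1 GeV³ → 1/(ℏc)³ × (1 GeV in J)³ = 1.299e47 m⁻³.
Convert the energy scale: 0.0798 eV³ = 7.98e-29 GeV³.
Result: 7.98e-29 × 1.299e47 = 1.037e19 m⁻³.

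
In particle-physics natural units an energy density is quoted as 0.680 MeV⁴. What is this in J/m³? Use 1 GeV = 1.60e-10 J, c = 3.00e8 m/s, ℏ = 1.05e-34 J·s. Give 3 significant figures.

1.43e25 J/m³

[E]/[L]³ = [E]⁴/(ℏc)³; restore (ℏc)⁻³.
1 GeV⁴ → 1/(ℏc)³ × (1 GeV in J)⁴ = 2.10e37 J/m³.
Convert the energy scale: 0.680 MeV⁴ = 6.80e-13 GeV⁴.
Result: 6.80e-13 × 2.10e37 = 1.43e25 J/m³.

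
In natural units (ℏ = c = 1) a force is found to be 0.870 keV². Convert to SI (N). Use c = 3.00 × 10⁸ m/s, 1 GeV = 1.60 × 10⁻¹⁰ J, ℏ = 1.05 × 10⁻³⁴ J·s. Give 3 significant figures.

Force is [E]/[L] = [E]²/(ℏc); restore (ℏc)⁻¹.
1 GeV² → 1/(ℏc) × (1 GeV in J)² = 8.13 × 10⁵ N.
Convert the energy scale: 0.870 keV² = 8.70 × 10⁻¹³ GeV².
Result: 8.70 × 10⁻¹³ × 8.13 × 10⁵ = 7.07 × 10⁻⁷ N.

7.07 × 10⁻⁷ N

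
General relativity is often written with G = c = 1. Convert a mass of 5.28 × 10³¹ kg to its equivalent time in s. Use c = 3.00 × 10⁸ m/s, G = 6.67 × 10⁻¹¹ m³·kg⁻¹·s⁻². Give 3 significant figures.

1.30 × 10⁻⁴ s

Mass → time via G/c³.
5.28 × 10³¹ kg × (G/c³) = 1.30 × 10⁻⁴ s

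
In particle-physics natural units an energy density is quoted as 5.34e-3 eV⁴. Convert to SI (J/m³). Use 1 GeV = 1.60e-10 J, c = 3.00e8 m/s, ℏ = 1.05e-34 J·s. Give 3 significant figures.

0.112 J/m³

[E]/[L]³ = [E]⁴/(ℏc)³; restore (ℏc)⁻³.
1 GeV⁴ → 1/(ℏc)³ × (1 GeV in J)⁴ = 2.10e37 J/m³.
Convert the energy scale: 5.34e-3 eV⁴ = 5.34e-39 GeV⁴.
Result: 5.34e-39 × 2.10e37 = 0.112 J/m³.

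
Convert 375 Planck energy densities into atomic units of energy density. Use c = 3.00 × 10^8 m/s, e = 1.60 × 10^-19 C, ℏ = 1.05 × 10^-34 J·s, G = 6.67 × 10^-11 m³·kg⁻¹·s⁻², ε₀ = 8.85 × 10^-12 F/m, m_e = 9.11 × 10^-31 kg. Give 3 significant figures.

Planck energy density: u_P = c⁷/(ℏG²) = 4.68 × 10^113 J/m³
atomic unit of energy density: u_au = E_h/a₀³ = m_e⁴e¹⁰/((4πε₀)⁵ℏ⁸) = 3.01 × 10^13 J/m³
375 × 4.68 × 10^113 / 3.01 × 10^13 = 5.83 × 10^102

5.83 × 10^102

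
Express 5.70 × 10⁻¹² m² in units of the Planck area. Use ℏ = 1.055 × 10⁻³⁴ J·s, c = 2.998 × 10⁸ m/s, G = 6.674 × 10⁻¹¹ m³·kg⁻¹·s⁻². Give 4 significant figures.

2.181 × 10⁵⁸

Planck area: A_P = ℏG/c³ = 2.613 × 10⁻⁷⁰ m².
5.70 × 10⁻¹² / 2.613 × 10⁻⁷⁰ = 2.181 × 10⁵⁸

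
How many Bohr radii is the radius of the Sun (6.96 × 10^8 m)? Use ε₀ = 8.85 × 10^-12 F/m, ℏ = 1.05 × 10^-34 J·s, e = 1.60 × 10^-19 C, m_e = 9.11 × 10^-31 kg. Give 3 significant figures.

Bohr radius: a₀ = 4πε₀ℏ²/(m_e e²) = 5.26 × 10^-11 m.
6.96 × 10^8 / 5.26 × 10^-11 = 1.32 × 10^19

1.32 × 10^19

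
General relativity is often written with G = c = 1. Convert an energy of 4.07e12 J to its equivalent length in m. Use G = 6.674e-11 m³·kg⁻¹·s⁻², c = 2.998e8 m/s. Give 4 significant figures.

Energy → length via G/c⁴.
4.07e12 J × (G/c⁴) = 3.362e-32 m

3.362e-32 m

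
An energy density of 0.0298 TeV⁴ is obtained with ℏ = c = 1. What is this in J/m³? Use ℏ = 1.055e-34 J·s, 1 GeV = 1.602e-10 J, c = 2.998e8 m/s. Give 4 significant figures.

6.203e47 J/m³

[E]/[L]³ = [E]⁴/(ℏc)³; restore (ℏc)⁻³.
1 GeV⁴ → 1/(ℏc)³ × (1 GeV in J)⁴ = 2.082e37 J/m³.
Convert the energy scale: 0.0298 TeV⁴ = 2.98e10 GeV⁴.
Result: 2.98e10 × 2.082e37 = 6.203e47 J/m³.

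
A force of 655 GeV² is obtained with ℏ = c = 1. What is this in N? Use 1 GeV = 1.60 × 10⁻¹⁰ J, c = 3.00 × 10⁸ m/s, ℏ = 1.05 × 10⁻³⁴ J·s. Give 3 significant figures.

5.32 × 10⁸ N

Force is [E]/[L] = [E]²/(ℏc); restore (ℏc)⁻¹.
1 GeV² → 1/(ℏc) × (1 GeV in J)² = 8.13 × 10⁵ N.
Result: 655 × 8.13 × 10⁵ = 5.32 × 10⁸ N.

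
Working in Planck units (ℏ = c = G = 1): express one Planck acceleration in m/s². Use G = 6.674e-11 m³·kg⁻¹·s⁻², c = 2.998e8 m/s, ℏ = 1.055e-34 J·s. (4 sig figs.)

The unique combination of the constants set to 1 with dimensions of acceleration is a_P = √(c⁷/(ℏG)).
  = √(3.092e103)
  = 5.560e51 m/s²

5.560e51 m/s²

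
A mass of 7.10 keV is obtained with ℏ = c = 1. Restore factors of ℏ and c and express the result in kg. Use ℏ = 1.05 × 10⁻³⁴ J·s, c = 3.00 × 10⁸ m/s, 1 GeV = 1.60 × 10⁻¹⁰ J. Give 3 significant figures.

1.26 × 10⁻³² kg

Mass is [E]/c²; divide by c².
1 GeV → 1/c² × (1 GeV in J) = 1.78 × 10⁻²⁷ kg.
Convert the energy scale: 7.10 keV = 7.10 × 10⁻⁶ GeV.
Result: 7.10 × 10⁻⁶ × 1.78 × 10⁻²⁷ = 1.26 × 10⁻³² kg.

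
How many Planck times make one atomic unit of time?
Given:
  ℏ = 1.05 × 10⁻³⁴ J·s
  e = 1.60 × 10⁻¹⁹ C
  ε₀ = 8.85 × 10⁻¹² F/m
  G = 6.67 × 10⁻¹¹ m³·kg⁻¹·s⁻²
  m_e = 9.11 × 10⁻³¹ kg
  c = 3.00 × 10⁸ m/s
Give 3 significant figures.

atomic unit of time: τ_au = (4πε₀)²ℏ³/(m_e e⁴) = 2.40 × 10⁻¹⁷ s
Planck time: t_P = √(ℏG/c⁵) = 5.37 × 10⁻⁴⁴ s
ratio = 2.40 × 10⁻¹⁷ / 5.37 × 10⁻⁴⁴ = 4.47 × 10²⁶

4.47 × 10²⁶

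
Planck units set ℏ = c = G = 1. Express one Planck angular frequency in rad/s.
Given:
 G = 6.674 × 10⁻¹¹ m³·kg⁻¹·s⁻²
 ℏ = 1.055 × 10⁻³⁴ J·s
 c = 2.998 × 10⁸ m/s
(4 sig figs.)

From ℏ = c = G = 1 the angular frequency scale is ω_P = √(c⁵/(ℏG)).
  = √(3.440 × 10⁸⁶)
  = 1.855 × 10⁴³ rad/s

1.855 × 10⁴³ rad/s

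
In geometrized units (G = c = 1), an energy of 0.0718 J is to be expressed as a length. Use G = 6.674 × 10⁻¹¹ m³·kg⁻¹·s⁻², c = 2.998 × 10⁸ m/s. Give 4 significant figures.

Energy → length via G/c⁴.
0.0718 J × (G/c⁴) = 5.932 × 10⁻⁴⁶ m

5.932 × 10⁻⁴⁶ m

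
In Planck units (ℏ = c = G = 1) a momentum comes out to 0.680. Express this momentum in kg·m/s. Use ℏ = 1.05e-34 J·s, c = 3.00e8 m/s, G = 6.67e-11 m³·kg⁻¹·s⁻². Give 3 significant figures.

4.43 kg·m/s

One Planck momentum: p_P = √(ℏc³/G) = 6.52 kg·m/s.
0.680 × 6.52 kg·m/s = 4.43 kg·m/s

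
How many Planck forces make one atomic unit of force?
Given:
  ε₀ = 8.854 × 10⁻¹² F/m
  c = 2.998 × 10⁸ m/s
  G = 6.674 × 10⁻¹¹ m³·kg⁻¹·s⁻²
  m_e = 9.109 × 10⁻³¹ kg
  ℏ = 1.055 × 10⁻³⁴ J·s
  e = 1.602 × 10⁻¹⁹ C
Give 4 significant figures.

atomic unit of force: F_au = E_h/a₀ = m_e²e⁶/((4πε₀)³ℏ⁴) = 8.220 × 10⁻⁸ N
Planck force: F_P = c⁴/G = 1.210 × 10⁴⁴ N
ratio = 8.220 × 10⁻⁸ / 1.210 × 10⁴⁴ = 6.791 × 10⁻⁵²

6.791 × 10⁻⁵²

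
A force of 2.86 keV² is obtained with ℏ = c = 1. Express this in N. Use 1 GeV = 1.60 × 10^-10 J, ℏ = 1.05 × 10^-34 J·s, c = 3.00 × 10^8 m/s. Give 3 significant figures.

Force is [E]/[L] = [E]²/(ℏc); restore (ℏc)⁻¹.
1 GeV² → 1/(ℏc) × (1 GeV in J)² = 8.13 × 10^5 N.
Convert the energy scale: 2.86 keV² = 2.86 × 10^-12 GeV².
Result: 2.86 × 10^-12 × 8.13 × 10^5 = 2.32 × 10^-6 N.

2.32 × 10^-6 N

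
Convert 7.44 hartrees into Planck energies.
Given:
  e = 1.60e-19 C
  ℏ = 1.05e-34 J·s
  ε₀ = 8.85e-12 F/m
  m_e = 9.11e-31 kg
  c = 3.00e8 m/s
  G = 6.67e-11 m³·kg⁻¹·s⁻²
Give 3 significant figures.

hartree: E_h = m_e e⁴/(4πε₀ℏ)² = 4.38e-18 J
Planck energy: E_P = √(ℏc⁵/G) = 1.96e9 J
7.44 × 4.38e-18 / 1.96e9 = 1.67e-26

1.67e-26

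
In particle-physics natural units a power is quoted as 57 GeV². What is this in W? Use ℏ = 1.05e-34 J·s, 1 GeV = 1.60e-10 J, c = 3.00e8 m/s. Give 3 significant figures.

Power is [E]/[T] = [E]²/ℏ.
1 GeV² → 1/ℏ × (1 GeV in J)² = 2.44e14 W.
Result: 57 × 2.44e14 = 1.39e16 W.

1.39e16 W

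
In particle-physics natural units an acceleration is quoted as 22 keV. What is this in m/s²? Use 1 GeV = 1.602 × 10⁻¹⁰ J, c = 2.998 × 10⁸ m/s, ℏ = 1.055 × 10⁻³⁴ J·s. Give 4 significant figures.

1.002 × 10²⁸ m/s²

Acceleration is [L]/[T]² = c·[E]/ℏ.
1 GeV → c/ℏ × (1 GeV in J) = 4.552 × 10³² m/s².
Convert the energy scale: 22 keV = 2.20 × 10⁻⁵ GeV.
Result: 2.20 × 10⁻⁵ × 4.552 × 10³² = 1.002 × 10²⁸ m/s².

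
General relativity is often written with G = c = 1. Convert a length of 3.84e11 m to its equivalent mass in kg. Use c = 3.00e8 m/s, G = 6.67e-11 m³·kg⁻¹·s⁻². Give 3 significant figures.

5.18e38 kg

Length → mass via c²/G.
3.84e11 m × (c²/G) = 5.18e38 kg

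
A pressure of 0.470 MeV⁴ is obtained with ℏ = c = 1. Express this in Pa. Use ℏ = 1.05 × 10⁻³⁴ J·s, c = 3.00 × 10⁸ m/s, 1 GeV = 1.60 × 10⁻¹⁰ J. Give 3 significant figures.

Pressure is [E]/[L]³ = [E]⁴/(ℏc)³.
1 GeV⁴ → 1/(ℏc)³ × (1 GeV in J)⁴ = 2.10 × 10³⁷ Pa.
Convert the energy scale: 0.470 MeV⁴ = 4.70 × 10⁻¹³ GeV⁴.
Result: 4.70 × 10⁻¹³ × 2.10 × 10³⁷ = 9.85 × 10²⁴ Pa.

9.85 × 10²⁴ Pa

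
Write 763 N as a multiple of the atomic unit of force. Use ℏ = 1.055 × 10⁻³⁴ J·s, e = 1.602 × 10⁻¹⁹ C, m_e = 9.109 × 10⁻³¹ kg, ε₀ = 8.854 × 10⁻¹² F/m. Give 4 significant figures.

atomic unit of force: F_au = E_h/a₀ = m_e²e⁶/((4πε₀)³ℏ⁴) = 8.220 × 10⁻⁸ N.
763 / 8.220 × 10⁻⁸ = 9.283 × 10⁹

9.283 × 10⁹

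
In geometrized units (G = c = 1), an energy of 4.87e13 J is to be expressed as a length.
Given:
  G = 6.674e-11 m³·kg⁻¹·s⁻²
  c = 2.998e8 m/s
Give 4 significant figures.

4.023e-31 m

Energy → length via G/c⁴.
4.87e13 J × (G/c⁴) = 4.023e-31 m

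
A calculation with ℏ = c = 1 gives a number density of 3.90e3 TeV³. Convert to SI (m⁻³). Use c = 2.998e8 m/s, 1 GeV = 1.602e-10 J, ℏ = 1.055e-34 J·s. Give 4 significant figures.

5.068e59 m⁻³

Number density is [L]⁻³ = [E]³/(ℏc)³.
1 GeV³ → 1/(ℏc)³ × (1 GeV in J)³ = 1.299e47 m⁻³.
Convert the energy scale: 3.90e3 TeV³ = 3.90e12 GeV³.
Result: 3.90e12 × 1.299e47 = 5.068e59 m⁻³.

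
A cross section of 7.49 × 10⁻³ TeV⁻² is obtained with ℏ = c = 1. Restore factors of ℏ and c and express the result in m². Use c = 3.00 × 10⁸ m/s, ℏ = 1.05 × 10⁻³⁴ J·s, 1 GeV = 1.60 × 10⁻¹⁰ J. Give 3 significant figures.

Area is [L]² = [E]⁻²·(ℏc)²; restore (ℏc)².
1 GeV⁻² → (ℏc)² × (1 GeV in J)⁻² = 3.88 × 10⁻³² m².
Convert the energy scale: 7.49 × 10⁻³ TeV⁻² = 7.49 × 10⁻⁹ GeV⁻².
Result: 7.49 × 10⁻⁹ × 3.88 × 10⁻³² = 2.90 × 10⁻⁴⁰ m².

2.90 × 10⁻⁴⁰ m²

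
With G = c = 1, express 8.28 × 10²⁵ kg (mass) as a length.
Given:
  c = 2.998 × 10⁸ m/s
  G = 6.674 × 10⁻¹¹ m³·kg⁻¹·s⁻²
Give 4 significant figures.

0.06148 m

In G = c = 1 units mass has dimensions of length; the conversion factor is G/c².
8.28 × 10²⁵ kg × (G/c²) = 0.06148 m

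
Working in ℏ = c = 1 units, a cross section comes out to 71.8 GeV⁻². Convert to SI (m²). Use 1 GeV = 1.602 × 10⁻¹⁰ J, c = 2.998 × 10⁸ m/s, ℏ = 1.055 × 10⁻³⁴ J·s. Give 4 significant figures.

2.799 × 10⁻³⁰ m²

Area is [L]² = [E]⁻²·(ℏc)²; restore (ℏc)².
1 GeV⁻² → (ℏc)² × (1 GeV in J)⁻² = 3.898 × 10⁻³² m².
Result: 71.8 × 3.898 × 10⁻³² = 2.799 × 10⁻³⁰ m².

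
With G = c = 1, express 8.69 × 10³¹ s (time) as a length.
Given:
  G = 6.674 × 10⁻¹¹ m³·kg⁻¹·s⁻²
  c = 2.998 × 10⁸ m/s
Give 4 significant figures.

Time → length via c.
8.69 × 10³¹ s × (c) = 2.605 × 10⁴⁰ m

2.605 × 10⁴⁰ m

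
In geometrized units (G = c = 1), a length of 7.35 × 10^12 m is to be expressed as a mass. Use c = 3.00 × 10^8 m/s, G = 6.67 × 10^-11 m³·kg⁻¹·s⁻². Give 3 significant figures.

Length → mass via c²/G.
7.35 × 10^12 m × (c²/G) = 9.92 × 10^39 kg

9.92 × 10^39 kg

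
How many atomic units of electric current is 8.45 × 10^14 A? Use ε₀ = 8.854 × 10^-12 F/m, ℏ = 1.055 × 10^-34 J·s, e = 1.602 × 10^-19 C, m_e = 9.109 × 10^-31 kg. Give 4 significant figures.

atomic unit of electric current: I_au = e E_h/ℏ = m_e e⁵/((4πε₀)²ℏ³) = 6.612 × 10^-3 A.
8.45 × 10^14 / 6.612 × 10^-3 = 1.278 × 10^17

1.278 × 10^17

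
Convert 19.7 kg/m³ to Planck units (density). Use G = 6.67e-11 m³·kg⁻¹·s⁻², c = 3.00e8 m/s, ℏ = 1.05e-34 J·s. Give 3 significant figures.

Planck density: ρ_P = c⁵/(ℏG²) = 5.20e96 kg/m³.
19.7 / 5.20e96 = 3.79e-96

3.79e-96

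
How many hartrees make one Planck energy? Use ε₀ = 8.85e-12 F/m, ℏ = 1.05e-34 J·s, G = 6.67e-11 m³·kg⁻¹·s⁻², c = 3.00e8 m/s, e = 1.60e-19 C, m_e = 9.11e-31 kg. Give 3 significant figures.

4.47e26

Planck energy: E_P = √(ℏc⁵/G) = 1.96e9 J
hartree: E_h = m_e e⁴/(4πε₀ℏ)² = 4.38e-18 J
ratio = 1.96e9 / 4.38e-18 = 4.47e26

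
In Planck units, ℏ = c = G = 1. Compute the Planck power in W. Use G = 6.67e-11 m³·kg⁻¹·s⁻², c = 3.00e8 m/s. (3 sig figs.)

3.64e52 W

From ℏ = c = G = 1 the power scale is P_P = c⁵/G.
  = 2.43e42 / 6.67e-11
  = 3.64e52 W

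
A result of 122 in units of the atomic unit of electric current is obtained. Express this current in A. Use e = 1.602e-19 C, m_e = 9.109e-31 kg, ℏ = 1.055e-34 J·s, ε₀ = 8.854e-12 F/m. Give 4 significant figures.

One atomic unit of electric current: I_au = e E_h/ℏ = m_e e⁵/((4πε₀)²ℏ³) = 6.612e-3 A.
122 × 6.612e-3 A = 0.8067 A

0.8067 A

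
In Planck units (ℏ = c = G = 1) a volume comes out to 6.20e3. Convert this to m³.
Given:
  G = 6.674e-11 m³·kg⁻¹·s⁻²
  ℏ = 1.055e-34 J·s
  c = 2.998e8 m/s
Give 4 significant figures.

2.619e-101 m³

One Planck volume: V_P = (ℏG/c³)^(3/2) = 4.224e-105 m³.
6.20e3 × 4.224e-105 m³ = 2.619e-101 m³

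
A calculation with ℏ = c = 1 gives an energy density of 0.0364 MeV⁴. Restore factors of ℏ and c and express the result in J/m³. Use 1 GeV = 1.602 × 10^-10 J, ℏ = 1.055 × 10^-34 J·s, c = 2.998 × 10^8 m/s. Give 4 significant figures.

[E]/[L]³ = [E]⁴/(ℏc)³; restore (ℏc)⁻³.
1 GeV⁴ → 1/(ℏc)³ × (1 GeV in J)⁴ = 2.082 × 10^37 J/m³.
Convert the energy scale: 0.0364 MeV⁴ = 3.64 × 10^-14 GeV⁴.
Result: 3.64 × 10^-14 × 2.082 × 10^37 = 7.577 × 10^23 J/m³.

7.577 × 10^23 J/m³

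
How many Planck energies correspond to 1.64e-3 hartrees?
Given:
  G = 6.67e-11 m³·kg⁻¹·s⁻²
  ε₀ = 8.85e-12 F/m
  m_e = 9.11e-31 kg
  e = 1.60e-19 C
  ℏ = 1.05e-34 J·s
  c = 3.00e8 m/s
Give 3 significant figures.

hartree: E_h = m_e e⁴/(4πε₀ℏ)² = 4.38e-18 J
Planck energy: E_P = √(ℏc⁵/G) = 1.96e9 J
1.64e-3 × 4.38e-18 / 1.96e9 = 3.67e-30

3.67e-30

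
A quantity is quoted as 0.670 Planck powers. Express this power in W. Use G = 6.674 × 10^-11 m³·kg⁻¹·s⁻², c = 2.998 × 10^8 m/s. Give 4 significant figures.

2.431 × 10^52 W

One Planck power: P_P = c⁵/G = 3.629 × 10^52 W.
0.670 × 3.629 × 10^52 W = 2.431 × 10^52 W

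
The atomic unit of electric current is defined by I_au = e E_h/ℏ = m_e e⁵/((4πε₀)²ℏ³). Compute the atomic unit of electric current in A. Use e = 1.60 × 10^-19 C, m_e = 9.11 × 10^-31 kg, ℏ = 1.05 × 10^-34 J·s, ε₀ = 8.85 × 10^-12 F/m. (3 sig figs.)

I_au = e E_h/ℏ = m_e e⁵/((4πε₀)²ℏ³)
E_h = 4.38 × 10^-18 J
e·E_h/ℏ = 6.67 × 10^-3 A

6.67 × 10^-3 A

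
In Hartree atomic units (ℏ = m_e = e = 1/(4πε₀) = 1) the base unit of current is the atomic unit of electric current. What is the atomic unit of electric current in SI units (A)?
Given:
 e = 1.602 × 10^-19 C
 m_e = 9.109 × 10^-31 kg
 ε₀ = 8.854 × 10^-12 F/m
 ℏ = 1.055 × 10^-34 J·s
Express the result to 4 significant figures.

6.612 × 10^-3 A

I_au = e E_h/ℏ = m_e e⁵/((4πε₀)²ℏ³)
E_h = 4.354 × 10^-18 J
e·E_h/ℏ = 6.612 × 10^-3 A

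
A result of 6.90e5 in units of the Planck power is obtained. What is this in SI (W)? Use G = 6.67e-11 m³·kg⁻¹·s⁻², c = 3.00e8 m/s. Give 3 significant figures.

One Planck power: P_P = c⁵/G = 3.64e52 W.
6.90e5 × 3.64e52 W = 2.51e58 W

2.51e58 W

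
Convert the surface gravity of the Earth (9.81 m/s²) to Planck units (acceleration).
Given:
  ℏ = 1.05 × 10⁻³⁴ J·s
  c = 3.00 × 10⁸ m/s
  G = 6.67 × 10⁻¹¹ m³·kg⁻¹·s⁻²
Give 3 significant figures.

Planck acceleration: a_P = √(c⁷/(ℏG)) = 5.59 × 10⁵¹ m/s².
9.81 / 5.59 × 10⁵¹ = 1.76 × 10⁻⁵¹

1.76 × 10⁻⁵¹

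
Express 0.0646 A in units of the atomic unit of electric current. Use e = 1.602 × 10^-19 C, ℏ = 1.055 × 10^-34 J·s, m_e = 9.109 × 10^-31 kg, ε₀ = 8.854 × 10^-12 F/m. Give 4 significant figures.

atomic unit of electric current: I_au = e E_h/ℏ = m_e e⁵/((4πε₀)²ℏ³) = 6.612 × 10^-3 A.
0.0646 / 6.612 × 10^-3 = 9.770

9.770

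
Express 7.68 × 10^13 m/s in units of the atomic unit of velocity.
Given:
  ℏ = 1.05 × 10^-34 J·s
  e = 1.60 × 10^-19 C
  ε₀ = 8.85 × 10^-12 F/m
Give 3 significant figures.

3.50 × 10^7

atomic unit of velocity: v_au = e²/(4πε₀ℏ) = 2.19 × 10^6 m/s.
7.68 × 10^13 / 2.19 × 10^6 = 3.50 × 10^7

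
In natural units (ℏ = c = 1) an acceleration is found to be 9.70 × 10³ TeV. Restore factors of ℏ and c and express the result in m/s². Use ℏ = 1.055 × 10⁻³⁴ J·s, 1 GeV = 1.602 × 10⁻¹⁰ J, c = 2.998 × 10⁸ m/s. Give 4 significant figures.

Acceleration is [L]/[T]² = c·[E]/ℏ.
1 GeV → c/ℏ × (1 GeV in J) = 4.552 × 10³² m/s².
Convert the energy scale: 9.70 × 10³ TeV = 9.70 × 10⁶ GeV.
Result: 9.70 × 10⁶ × 4.552 × 10³² = 4.416 × 10³⁹ m/s².

4.416 × 10³⁹ m/s²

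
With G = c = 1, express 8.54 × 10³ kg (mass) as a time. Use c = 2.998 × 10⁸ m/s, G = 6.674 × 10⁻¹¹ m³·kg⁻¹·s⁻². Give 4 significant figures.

Mass → time via G/c³.
8.54 × 10³ kg × (G/c³) = 2.115 × 10⁻³² s

2.115 × 10⁻³² s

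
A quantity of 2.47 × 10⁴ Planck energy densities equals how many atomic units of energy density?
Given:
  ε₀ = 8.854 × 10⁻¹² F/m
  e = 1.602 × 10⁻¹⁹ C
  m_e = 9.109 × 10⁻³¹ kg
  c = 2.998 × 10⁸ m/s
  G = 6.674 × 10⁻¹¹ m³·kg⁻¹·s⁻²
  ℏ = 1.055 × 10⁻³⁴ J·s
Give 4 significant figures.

Planck energy density: u_P = c⁷/(ℏG²) = 4.632 × 10¹¹³ J/m³
atomic unit of energy density: u_au = E_h/a₀³ = m_e⁴e¹⁰/((4πε₀)⁵ℏ⁸) = 2.929 × 10¹³ J/m³
2.47 × 10⁴ × 4.632 × 10¹¹³ / 2.929 × 10¹³ = 3.906 × 10¹⁰⁴

3.906 × 10¹⁰⁴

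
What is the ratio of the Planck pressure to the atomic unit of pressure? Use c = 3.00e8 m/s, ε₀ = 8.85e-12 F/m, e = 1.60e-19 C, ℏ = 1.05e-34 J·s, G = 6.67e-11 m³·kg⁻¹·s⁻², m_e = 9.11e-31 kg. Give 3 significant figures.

1.55e100

Planck pressure: p_P = c⁷/(ℏG²) = 4.68e113 Pa
atomic unit of pressure: P_au = E_h/a₀³ = m_e⁴e¹⁰/((4πε₀)⁵ℏ⁸) = 3.01e13 Pa
ratio = 4.68e113 / 3.01e13 = 1.55e100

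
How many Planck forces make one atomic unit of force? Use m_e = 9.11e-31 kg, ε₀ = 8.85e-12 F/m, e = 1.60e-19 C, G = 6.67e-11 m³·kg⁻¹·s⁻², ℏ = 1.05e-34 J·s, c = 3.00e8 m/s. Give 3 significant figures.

6.86e-52

atomic unit of force: F_au = E_h/a₀ = m_e²e⁶/((4πε₀)³ℏ⁴) = 8.33e-8 N
Planck force: F_P = c⁴/G = 1.21e44 N
ratio = 8.33e-8 / 1.21e44 = 6.86e-52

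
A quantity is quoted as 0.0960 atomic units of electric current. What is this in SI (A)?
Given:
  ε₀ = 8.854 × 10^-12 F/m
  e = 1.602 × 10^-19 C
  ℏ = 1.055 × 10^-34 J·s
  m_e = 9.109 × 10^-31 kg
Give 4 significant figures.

One atomic unit of electric current: I_au = e E_h/ℏ = m_e e⁵/((4πε₀)²ℏ³) = 6.612 × 10^-3 A.
0.0960 × 6.612 × 10^-3 A = 6.347 × 10^-4 A

6.347 × 10^-4 A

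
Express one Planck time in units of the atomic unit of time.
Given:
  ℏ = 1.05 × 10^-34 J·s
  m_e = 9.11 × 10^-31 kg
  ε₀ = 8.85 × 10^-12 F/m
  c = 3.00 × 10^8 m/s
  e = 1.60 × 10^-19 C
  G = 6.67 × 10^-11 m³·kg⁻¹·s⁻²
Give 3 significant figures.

2.24 × 10^-27

Planck time: t_P = √(ℏG/c⁵) = 5.37 × 10^-44 s
atomic unit of time: τ_au = (4πε₀)²ℏ³/(m_e e⁴) = 2.40 × 10^-17 s
ratio = 5.37 × 10^-44 / 2.40 × 10^-17 = 2.24 × 10^-27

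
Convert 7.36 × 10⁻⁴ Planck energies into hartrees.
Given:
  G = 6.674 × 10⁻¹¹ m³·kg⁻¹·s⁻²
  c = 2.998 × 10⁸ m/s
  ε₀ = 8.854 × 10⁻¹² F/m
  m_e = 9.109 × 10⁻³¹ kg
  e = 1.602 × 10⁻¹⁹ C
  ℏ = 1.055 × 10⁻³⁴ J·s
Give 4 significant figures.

Planck energy: E_P = √(ℏc⁵/G) = 1.957 × 10⁹ J
hartree: E_h = m_e e⁴/(4πε₀ℏ)² = 4.354 × 10⁻¹⁸ J
7.36 × 10⁻⁴ × 1.957 × 10⁹ / 4.354 × 10⁻¹⁸ = 3.307 × 10²³

3.307 × 10²³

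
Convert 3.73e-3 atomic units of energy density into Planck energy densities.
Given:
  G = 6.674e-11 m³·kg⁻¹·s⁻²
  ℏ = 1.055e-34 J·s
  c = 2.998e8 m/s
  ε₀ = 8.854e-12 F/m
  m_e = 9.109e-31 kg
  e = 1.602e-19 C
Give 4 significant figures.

atomic unit of energy density: u_au = E_h/a₀³ = m_e⁴e¹⁰/((4πε₀)⁵ℏ⁸) = 2.929e13 J/m³
Planck energy density: u_P = c⁷/(ℏG²) = 4.632e113 J/m³
3.73e-3 × 2.929e13 / 4.632e113 = 2.359e-103

2.359e-103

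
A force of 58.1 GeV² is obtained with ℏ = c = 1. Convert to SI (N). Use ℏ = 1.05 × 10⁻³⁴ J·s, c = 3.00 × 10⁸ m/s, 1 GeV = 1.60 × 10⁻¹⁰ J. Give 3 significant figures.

Force is [E]/[L] = [E]²/(ℏc); restore (ℏc)⁻¹.
1 GeV² → 1/(ℏc) × (1 GeV in J)² = 8.13 × 10⁵ N.
Result: 58.1 × 8.13 × 10⁵ = 4.72 × 10⁷ N.

4.72 × 10⁷ N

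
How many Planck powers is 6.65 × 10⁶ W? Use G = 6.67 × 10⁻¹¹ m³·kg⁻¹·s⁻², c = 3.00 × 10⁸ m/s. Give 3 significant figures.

Planck power: P_P = c⁵/G = 3.64 × 10⁵² W.
6.65 × 10⁶ / 3.64 × 10⁵² = 1.83 × 10⁻⁴⁶

1.83 × 10⁻⁴⁶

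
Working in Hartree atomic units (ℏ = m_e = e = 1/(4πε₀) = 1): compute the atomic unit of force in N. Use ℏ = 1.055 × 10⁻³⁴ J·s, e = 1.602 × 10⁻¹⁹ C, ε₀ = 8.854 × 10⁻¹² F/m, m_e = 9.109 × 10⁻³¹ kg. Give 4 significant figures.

8.220 × 10⁻⁸ N

Dimensional analysis gives F_au = E_h/a₀ = m_e²e⁶/((4πε₀)³ℏ⁴).
E_h = 4.354 × 10⁻¹⁸ J
a₀ = 5.297 × 10⁻¹¹ m
E_h/a₀ = 8.220 × 10⁻⁸ N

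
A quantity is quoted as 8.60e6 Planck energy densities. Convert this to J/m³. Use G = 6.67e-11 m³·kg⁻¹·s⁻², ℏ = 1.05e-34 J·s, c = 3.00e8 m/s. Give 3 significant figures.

4.03e120 J/m³

One Planck energy density: u_P = c⁷/(ℏG²) = 4.68e113 J/m³.
8.60e6 × 4.68e113 J/m³ = 4.03e120 J/m³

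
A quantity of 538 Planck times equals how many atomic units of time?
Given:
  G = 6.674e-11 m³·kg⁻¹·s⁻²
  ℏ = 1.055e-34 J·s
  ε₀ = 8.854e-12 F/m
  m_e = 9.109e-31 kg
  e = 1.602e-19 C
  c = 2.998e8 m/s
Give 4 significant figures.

Planck time: t_P = √(ℏG/c⁵) = 5.392e-44 s
atomic unit of time: τ_au = (4πε₀)²ℏ³/(m_e e⁴) = 2.423e-17 s
538 × 5.392e-44 / 2.423e-17 = 1.197e-24

1.197e-24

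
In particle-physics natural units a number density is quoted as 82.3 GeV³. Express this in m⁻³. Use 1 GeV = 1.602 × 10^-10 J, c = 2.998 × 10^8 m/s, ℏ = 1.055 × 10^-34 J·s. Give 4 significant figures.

Number density is [L]⁻³ = [E]³/(ℏc)³.
1 GeV³ → 1/(ℏc)³ × (1 GeV in J)³ = 1.299 × 10^47 m⁻³.
Result: 82.3 × 1.299 × 10^47 = 1.069 × 10^49 m⁻³.

1.069 × 10^49 m⁻³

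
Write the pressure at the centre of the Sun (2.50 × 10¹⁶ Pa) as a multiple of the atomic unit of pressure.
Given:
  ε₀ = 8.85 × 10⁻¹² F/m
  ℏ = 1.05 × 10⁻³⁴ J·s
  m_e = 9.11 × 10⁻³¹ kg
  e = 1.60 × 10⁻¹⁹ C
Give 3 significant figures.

830

atomic unit of pressure: P_au = E_h/a₀³ = m_e⁴e¹⁰/((4πε₀)⁵ℏ⁸) = 3.01 × 10¹³ Pa.
2.50 × 10¹⁶ / 3.01 × 10¹³ = 830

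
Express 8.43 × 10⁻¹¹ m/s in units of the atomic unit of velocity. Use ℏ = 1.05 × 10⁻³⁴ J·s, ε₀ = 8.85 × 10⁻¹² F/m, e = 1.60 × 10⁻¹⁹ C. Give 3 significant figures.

atomic unit of velocity: v_au = e²/(4πε₀ℏ) = 2.19 × 10⁶ m/s.
8.43 × 10⁻¹¹ / 2.19 × 10⁶ = 3.85 × 10⁻¹⁷

3.85 × 10⁻¹⁷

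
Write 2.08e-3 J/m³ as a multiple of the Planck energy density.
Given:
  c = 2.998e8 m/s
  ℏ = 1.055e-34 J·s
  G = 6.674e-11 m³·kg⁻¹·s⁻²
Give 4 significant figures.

4.490e-117

Planck energy density: u_P = c⁷/(ℏG²) = 4.632e113 J/m³.
2.08e-3 / 4.632e113 = 4.490e-117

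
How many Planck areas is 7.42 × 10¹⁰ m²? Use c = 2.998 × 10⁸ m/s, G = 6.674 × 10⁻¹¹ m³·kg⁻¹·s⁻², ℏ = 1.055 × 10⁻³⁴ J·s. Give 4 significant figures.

2.840 × 10⁸⁰

Planck area: A_P = ℏG/c³ = 2.613 × 10⁻⁷⁰ m².
7.42 × 10¹⁰ / 2.613 × 10⁻⁷⁰ = 2.840 × 10⁸⁰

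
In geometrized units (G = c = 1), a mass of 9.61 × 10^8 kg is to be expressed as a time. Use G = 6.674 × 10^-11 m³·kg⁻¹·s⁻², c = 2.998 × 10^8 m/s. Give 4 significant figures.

2.380 × 10^-27 s

Mass → time via G/c³.
9.61 × 10^8 kg × (G/c³) = 2.380 × 10^-27 s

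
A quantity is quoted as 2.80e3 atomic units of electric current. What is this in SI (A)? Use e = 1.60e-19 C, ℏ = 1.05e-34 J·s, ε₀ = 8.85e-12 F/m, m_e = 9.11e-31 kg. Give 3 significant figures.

18.7 A

One atomic unit of electric current: I_au = e E_h/ℏ = m_e e⁵/((4πε₀)²ℏ³) = 6.67e-3 A.
2.80e3 × 6.67e-3 A = 18.7 A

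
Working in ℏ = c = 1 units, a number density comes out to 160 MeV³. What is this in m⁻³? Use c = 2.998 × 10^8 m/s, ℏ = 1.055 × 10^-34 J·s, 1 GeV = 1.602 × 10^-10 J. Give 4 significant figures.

2.079 × 10^40 m⁻³

Number density is [L]⁻³ = [E]³/(ℏc)³.
1 GeV³ → 1/(ℏc)³ × (1 GeV in J)³ = 1.299 × 10^47 m⁻³.
Convert the energy scale: 160 MeV³ = 1.60 × 10^-7 GeV³.
Result: 1.60 × 10^-7 × 1.299 × 10^47 = 2.079 × 10^40 m⁻³.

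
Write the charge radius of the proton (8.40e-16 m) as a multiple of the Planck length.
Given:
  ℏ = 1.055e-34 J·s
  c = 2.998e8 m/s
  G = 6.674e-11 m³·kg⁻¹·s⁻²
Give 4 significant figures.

Planck length: ℓ_P = √(ℏG/c³) = 1.616e-35 m.
8.40e-16 / 1.616e-35 = 5.196e19

5.196e19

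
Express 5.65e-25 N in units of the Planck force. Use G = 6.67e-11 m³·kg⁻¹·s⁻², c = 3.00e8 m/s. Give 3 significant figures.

4.65e-69

Planck force: F_P = c⁴/G = 1.21e44 N.
5.65e-25 / 1.21e44 = 4.65e-69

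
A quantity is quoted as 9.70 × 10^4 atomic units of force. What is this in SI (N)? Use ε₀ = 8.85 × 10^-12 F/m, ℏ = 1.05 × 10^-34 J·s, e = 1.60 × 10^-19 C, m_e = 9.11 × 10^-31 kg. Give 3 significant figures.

One atomic unit of force: F_au = E_h/a₀ = m_e²e⁶/((4πε₀)³ℏ⁴) = 8.33 × 10^-8 N.
9.70 × 10^4 × 8.33 × 10^-8 N = 8.08 × 10^-3 N

8.08 × 10^-3 N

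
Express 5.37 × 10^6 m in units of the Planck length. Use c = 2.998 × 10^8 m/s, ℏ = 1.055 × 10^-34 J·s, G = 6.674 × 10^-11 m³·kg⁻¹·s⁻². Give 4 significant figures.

Planck length: ℓ_P = √(ℏG/c³) = 1.616 × 10^-35 m.
5.37 × 10^6 / 1.616 × 10^-35 = 3.322 × 10^41

3.322 × 10^41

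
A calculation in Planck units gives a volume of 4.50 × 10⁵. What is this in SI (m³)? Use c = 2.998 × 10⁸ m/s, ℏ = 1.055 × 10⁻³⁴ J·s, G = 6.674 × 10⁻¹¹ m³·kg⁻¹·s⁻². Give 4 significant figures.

One Planck volume: V_P = (ℏG/c³)^(3/2) = 4.224 × 10⁻¹⁰⁵ m³.
4.50 × 10⁵ × 4.224 × 10⁻¹⁰⁵ m³ = 1.901 × 10⁻⁹⁹ m³

1.901 × 10⁻⁹⁹ m³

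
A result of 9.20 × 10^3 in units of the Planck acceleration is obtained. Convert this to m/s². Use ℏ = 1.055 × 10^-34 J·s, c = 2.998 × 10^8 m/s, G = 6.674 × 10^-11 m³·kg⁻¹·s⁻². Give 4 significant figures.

5.115 × 10^55 m/s²

One Planck acceleration: a_P = √(c⁷/(ℏG)) = 5.560 × 10^51 m/s².
9.20 × 10^3 × 5.560 × 10^51 m/s² = 5.115 × 10^55 m/s²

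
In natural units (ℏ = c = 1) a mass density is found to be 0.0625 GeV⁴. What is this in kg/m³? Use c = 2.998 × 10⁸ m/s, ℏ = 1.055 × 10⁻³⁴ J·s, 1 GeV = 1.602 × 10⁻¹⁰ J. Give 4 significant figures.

Mass density is [E]/(c²[L]³) = [E]⁴/(ℏ³c⁵).
1 GeV⁴ → 1/(ℏ³c⁵) × (1 GeV in J)⁴ = 2.316 × 10²⁰ kg/m³.
Result: 0.0625 × 2.316 × 10²⁰ = 1.447 × 10¹⁹ kg/m³.

1.447 × 10¹⁹ kg/m³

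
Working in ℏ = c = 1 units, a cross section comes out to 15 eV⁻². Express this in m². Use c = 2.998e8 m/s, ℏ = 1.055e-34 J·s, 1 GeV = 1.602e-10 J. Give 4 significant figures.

5.847e-13 m²

Area is [L]² = [E]⁻²·(ℏc)²; restore (ℏc)².
1 GeV⁻² → (ℏc)² × (1 GeV in J)⁻² = 3.898e-32 m².
Convert the energy scale: 15 eV⁻² = 1.50e19 GeV⁻².
Result: 1.50e19 × 3.898e-32 = 5.847e-13 m².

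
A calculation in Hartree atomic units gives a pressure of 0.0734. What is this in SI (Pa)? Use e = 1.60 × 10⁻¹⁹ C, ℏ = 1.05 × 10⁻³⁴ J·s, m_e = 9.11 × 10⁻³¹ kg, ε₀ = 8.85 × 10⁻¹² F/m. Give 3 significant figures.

One atomic unit of pressure: P_au = E_h/a₀³ = m_e⁴e¹⁰/((4πε₀)⁵ℏ⁸) = 3.01 × 10¹³ Pa.
0.0734 × 3.01 × 10¹³ Pa = 2.21 × 10¹² Pa

2.21 × 10¹² Pa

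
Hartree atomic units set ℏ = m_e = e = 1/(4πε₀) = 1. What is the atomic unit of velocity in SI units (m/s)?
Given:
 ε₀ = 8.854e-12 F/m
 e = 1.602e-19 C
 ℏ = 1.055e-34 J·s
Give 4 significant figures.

The unique combination of the constants set to 1 with dimensions of velocity is v_au = e²/(4πε₀ℏ).
  = 2.566e-38 / 1.174e-44
  = 2.186e6 m/s

2.186e6 m/s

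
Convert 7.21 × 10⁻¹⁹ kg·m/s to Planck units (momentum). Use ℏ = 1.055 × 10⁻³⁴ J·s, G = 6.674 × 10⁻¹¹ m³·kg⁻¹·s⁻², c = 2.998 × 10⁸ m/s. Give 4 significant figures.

Planck momentum: p_P = √(ℏc³/G) = 6.527 kg·m/s.
7.21 × 10⁻¹⁹ / 6.527 = 1.105 × 10⁻¹⁹

1.105 × 10⁻¹⁹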